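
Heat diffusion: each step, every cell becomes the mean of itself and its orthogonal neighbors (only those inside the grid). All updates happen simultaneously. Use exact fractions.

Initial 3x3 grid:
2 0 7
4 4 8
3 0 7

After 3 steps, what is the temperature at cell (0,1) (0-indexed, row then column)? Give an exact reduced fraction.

Answer: 6021/1600

Derivation:
Step 1: cell (0,1) = 13/4
Step 2: cell (0,1) = 269/80
Step 3: cell (0,1) = 6021/1600
Full grid after step 3:
  1067/360 6021/1600 3169/720
  44989/14400 11059/3000 11269/2400
  6647/2160 27857/7200 403/90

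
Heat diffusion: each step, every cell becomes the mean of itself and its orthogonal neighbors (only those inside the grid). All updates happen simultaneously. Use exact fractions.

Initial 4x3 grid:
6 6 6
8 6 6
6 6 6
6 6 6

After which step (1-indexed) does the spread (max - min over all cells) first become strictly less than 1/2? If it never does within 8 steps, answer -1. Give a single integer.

Step 1: max=20/3, min=6, spread=2/3
Step 2: max=391/60, min=6, spread=31/60
Step 3: max=3451/540, min=6, spread=211/540
  -> spread < 1/2 first at step 3
Step 4: max=340897/54000, min=5447/900, spread=14077/54000
Step 5: max=3056407/486000, min=327683/54000, spread=5363/24300
Step 6: max=91220809/14580000, min=182869/30000, spread=93859/583200
Step 7: max=5459074481/874800000, min=296936467/48600000, spread=4568723/34992000
Step 8: max=326708435629/52488000000, min=8929618889/1458000000, spread=8387449/83980800

Answer: 3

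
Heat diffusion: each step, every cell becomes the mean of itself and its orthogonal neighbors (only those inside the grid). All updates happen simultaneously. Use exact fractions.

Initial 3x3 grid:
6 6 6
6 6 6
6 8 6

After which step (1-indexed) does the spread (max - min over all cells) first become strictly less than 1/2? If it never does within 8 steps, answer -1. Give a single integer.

Step 1: max=20/3, min=6, spread=2/3
Step 2: max=787/120, min=6, spread=67/120
Step 3: max=6917/1080, min=607/100, spread=1807/5400
  -> spread < 1/2 first at step 3
Step 4: max=2749963/432000, min=16561/2700, spread=33401/144000
Step 5: max=24557933/3888000, min=1663391/270000, spread=3025513/19440000
Step 6: max=9796126867/1555200000, min=89155949/14400000, spread=53531/497664
Step 7: max=585904925849/93312000000, min=24119116051/3888000000, spread=450953/5971968
Step 8: max=35101223560603/5598720000000, min=2900368610519/466560000000, spread=3799043/71663616

Answer: 3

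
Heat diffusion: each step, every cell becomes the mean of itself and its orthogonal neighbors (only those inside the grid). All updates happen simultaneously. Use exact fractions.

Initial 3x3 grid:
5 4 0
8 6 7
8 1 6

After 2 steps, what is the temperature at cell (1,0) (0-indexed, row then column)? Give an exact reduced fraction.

Answer: 1397/240

Derivation:
Step 1: cell (1,0) = 27/4
Step 2: cell (1,0) = 1397/240
Full grid after step 2:
  97/18 1097/240 73/18
  1397/240 257/50 1097/240
  53/9 1247/240 44/9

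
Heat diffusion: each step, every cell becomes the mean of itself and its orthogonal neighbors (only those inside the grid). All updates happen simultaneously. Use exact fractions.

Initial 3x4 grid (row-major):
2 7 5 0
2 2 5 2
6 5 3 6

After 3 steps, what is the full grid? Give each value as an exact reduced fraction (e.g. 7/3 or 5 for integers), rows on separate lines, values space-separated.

Answer: 8197/2160 26641/7200 26591/7200 3577/1080
557/150 496/125 7321/2000 17159/4800
8567/2160 28391/7200 29041/7200 1981/540

Derivation:
After step 1:
  11/3 4 17/4 7/3
  3 21/5 17/5 13/4
  13/3 4 19/4 11/3
After step 2:
  32/9 967/240 839/240 59/18
  19/5 93/25 397/100 253/80
  34/9 1037/240 949/240 35/9
After step 3:
  8197/2160 26641/7200 26591/7200 3577/1080
  557/150 496/125 7321/2000 17159/4800
  8567/2160 28391/7200 29041/7200 1981/540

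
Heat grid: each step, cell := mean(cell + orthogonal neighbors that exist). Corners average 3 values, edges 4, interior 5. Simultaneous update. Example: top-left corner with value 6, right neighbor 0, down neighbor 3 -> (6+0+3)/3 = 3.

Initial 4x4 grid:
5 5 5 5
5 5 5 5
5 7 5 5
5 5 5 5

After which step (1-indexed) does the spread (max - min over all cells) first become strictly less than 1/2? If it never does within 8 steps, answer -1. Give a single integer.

Step 1: max=11/2, min=5, spread=1/2
Step 2: max=136/25, min=5, spread=11/25
  -> spread < 1/2 first at step 2
Step 3: max=6367/1200, min=5, spread=367/1200
Step 4: max=28571/5400, min=1513/300, spread=1337/5400
Step 5: max=851669/162000, min=45469/9000, spread=33227/162000
Step 6: max=25514327/4860000, min=274049/54000, spread=849917/4860000
Step 7: max=762714347/145800000, min=4118533/810000, spread=21378407/145800000
Step 8: max=22836462371/4374000000, min=1238688343/243000000, spread=540072197/4374000000

Answer: 2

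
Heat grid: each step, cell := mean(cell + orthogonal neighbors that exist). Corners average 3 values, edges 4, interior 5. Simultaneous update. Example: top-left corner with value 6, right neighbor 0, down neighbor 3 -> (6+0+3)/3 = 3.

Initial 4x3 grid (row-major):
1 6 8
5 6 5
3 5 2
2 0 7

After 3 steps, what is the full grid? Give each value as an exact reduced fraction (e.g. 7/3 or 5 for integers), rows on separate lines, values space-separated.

Answer: 3313/720 71137/14400 11729/2160
811/200 28313/6000 8849/1800
1621/450 2801/750 2603/600
1603/540 24631/7200 1277/360

Derivation:
After step 1:
  4 21/4 19/3
  15/4 27/5 21/4
  15/4 16/5 19/4
  5/3 7/2 3
After step 2:
  13/3 1259/240 101/18
  169/40 457/100 163/30
  371/120 103/25 81/20
  107/36 341/120 15/4
After step 3:
  3313/720 71137/14400 11729/2160
  811/200 28313/6000 8849/1800
  1621/450 2801/750 2603/600
  1603/540 24631/7200 1277/360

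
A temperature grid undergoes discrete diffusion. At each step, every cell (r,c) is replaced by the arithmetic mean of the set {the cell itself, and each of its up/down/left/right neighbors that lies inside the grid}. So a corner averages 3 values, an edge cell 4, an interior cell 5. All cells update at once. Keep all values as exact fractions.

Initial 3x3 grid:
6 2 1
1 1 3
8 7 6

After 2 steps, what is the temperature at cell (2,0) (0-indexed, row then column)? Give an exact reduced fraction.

Step 1: cell (2,0) = 16/3
Step 2: cell (2,0) = 89/18
Full grid after step 2:
  19/6 103/40 29/12
  227/60 351/100 773/240
  89/18 569/120 163/36

Answer: 89/18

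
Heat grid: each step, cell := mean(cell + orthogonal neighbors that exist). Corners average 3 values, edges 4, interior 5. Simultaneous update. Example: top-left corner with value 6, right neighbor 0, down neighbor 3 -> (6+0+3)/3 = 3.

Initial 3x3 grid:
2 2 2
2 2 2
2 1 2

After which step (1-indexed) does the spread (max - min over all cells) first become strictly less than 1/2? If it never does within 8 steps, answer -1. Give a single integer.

Step 1: max=2, min=5/3, spread=1/3
  -> spread < 1/2 first at step 1
Step 2: max=2, min=413/240, spread=67/240
Step 3: max=393/200, min=3883/2160, spread=1807/10800
Step 4: max=10439/5400, min=1570037/864000, spread=33401/288000
Step 5: max=1036609/540000, min=14322067/7776000, spread=3025513/38880000
Step 6: max=54844051/28800000, min=5755873133/3110400000, spread=53531/995328
Step 7: max=14760883949/7776000000, min=347215074151/186624000000, spread=450953/11943936
Step 8: max=1765231389481/933120000000, min=20885976439397/11197440000000, spread=3799043/143327232

Answer: 1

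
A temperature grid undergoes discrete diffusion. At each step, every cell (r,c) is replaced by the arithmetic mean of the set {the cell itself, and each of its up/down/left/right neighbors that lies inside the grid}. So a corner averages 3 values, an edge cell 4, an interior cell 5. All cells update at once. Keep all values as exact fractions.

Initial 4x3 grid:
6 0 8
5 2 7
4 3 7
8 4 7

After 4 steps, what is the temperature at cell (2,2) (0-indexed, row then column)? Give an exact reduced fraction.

Answer: 186233/36000

Derivation:
Step 1: cell (2,2) = 6
Step 2: cell (2,2) = 11/2
Step 3: cell (2,2) = 1591/300
Step 4: cell (2,2) = 186233/36000
Full grid after step 4:
  272359/64800 946033/216000 3154/675
  941563/216000 825229/180000 175073/36000
  1020023/216000 221651/45000 186233/36000
  162157/32400 2238361/432000 38621/7200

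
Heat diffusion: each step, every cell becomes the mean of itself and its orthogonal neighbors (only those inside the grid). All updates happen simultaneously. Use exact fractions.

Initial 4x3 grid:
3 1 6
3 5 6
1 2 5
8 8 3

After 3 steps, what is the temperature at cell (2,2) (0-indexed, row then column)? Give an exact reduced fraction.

Step 1: cell (2,2) = 4
Step 2: cell (2,2) = 571/120
Step 3: cell (2,2) = 8099/1800
Full grid after step 3:
  6869/2160 53927/14400 8849/2160
  12733/3600 22633/6000 988/225
  14423/3600 8801/2000 8099/1800
  10087/2160 22619/4800 10607/2160

Answer: 8099/1800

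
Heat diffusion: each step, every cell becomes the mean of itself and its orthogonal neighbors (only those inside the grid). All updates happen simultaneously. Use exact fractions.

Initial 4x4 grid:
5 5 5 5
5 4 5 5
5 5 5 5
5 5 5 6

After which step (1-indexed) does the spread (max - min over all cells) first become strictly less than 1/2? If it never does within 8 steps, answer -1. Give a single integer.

Answer: 2

Derivation:
Step 1: max=16/3, min=19/4, spread=7/12
Step 2: max=95/18, min=239/50, spread=112/225
  -> spread < 1/2 first at step 2
Step 3: max=1121/216, min=11633/2400, spread=7403/21600
Step 4: max=166513/32400, min=52429/10800, spread=4613/16200
Step 5: max=4962439/972000, min=1578331/324000, spread=113723/486000
Step 6: max=29612813/5832000, min=47428333/9720000, spread=2889533/14580000
Step 7: max=885040127/174960000, min=1426645183/291600000, spread=72632543/437400000
Step 8: max=132328219393/26244000000, min=42887099629/8748000000, spread=1833460253/13122000000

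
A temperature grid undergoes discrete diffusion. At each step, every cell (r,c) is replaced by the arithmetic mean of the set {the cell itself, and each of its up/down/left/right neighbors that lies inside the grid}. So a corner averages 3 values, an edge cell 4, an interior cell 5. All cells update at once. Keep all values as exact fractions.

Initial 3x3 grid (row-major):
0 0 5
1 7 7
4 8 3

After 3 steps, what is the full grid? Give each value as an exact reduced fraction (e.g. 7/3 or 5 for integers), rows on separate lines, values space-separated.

After step 1:
  1/3 3 4
  3 23/5 11/2
  13/3 11/2 6
After step 2:
  19/9 179/60 25/6
  46/15 108/25 201/40
  77/18 613/120 17/3
After step 3:
  1469/540 12223/3600 487/120
  6199/1800 6151/1500 11507/2400
  4483/1080 34871/7200 79/15

Answer: 1469/540 12223/3600 487/120
6199/1800 6151/1500 11507/2400
4483/1080 34871/7200 79/15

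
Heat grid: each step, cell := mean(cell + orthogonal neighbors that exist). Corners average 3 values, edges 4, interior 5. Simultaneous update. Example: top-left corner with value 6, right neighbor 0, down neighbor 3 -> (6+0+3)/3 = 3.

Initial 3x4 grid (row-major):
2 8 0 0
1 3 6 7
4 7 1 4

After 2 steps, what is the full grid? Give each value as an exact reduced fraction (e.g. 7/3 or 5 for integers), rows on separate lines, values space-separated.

Answer: 113/36 185/48 749/240 121/36
91/24 179/50 413/100 839/240
41/12 69/16 313/80 17/4

Derivation:
After step 1:
  11/3 13/4 7/2 7/3
  5/2 5 17/5 17/4
  4 15/4 9/2 4
After step 2:
  113/36 185/48 749/240 121/36
  91/24 179/50 413/100 839/240
  41/12 69/16 313/80 17/4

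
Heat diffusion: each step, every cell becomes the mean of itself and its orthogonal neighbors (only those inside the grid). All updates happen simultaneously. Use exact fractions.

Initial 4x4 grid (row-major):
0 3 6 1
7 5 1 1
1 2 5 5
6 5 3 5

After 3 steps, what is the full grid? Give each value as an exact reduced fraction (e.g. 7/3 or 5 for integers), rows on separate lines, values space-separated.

After step 1:
  10/3 7/2 11/4 8/3
  13/4 18/5 18/5 2
  4 18/5 16/5 4
  4 4 9/2 13/3
After step 2:
  121/36 791/240 751/240 89/36
  851/240 351/100 303/100 46/15
  297/80 92/25 189/50 203/60
  4 161/40 481/120 77/18
After step 3:
  3673/1080 23933/7200 21469/7200 6241/2160
  25433/7200 10237/3000 19819/6000 10757/3600
  8963/2400 7483/2000 10729/3000 13057/3600
  313/80 2357/600 7241/1800 4201/1080

Answer: 3673/1080 23933/7200 21469/7200 6241/2160
25433/7200 10237/3000 19819/6000 10757/3600
8963/2400 7483/2000 10729/3000 13057/3600
313/80 2357/600 7241/1800 4201/1080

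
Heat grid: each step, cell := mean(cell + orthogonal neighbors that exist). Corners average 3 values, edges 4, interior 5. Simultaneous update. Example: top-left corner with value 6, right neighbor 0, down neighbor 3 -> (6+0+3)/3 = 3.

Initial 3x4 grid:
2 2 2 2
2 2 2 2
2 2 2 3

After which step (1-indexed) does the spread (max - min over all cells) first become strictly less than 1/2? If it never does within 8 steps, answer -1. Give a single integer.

Answer: 1

Derivation:
Step 1: max=7/3, min=2, spread=1/3
  -> spread < 1/2 first at step 1
Step 2: max=41/18, min=2, spread=5/18
Step 3: max=473/216, min=2, spread=41/216
Step 4: max=56057/25920, min=2, spread=4217/25920
Step 5: max=3319549/1555200, min=14479/7200, spread=38417/311040
Step 6: max=197824211/93312000, min=290597/144000, spread=1903471/18662400
Step 7: max=11798429089/5598720000, min=8755759/4320000, spread=18038617/223948800
Step 8: max=705114582851/335923200000, min=790526759/388800000, spread=883978523/13436928000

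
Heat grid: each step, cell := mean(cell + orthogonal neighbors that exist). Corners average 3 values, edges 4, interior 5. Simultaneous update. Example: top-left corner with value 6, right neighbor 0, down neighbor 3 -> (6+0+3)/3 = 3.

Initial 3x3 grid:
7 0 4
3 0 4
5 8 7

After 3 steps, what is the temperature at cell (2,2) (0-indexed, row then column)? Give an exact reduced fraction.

Answer: 1999/432

Derivation:
Step 1: cell (2,2) = 19/3
Step 2: cell (2,2) = 181/36
Step 3: cell (2,2) = 1999/432
Full grid after step 3:
  725/216 3101/960 715/216
  11143/2880 4631/1200 3761/960
  1939/432 823/180 1999/432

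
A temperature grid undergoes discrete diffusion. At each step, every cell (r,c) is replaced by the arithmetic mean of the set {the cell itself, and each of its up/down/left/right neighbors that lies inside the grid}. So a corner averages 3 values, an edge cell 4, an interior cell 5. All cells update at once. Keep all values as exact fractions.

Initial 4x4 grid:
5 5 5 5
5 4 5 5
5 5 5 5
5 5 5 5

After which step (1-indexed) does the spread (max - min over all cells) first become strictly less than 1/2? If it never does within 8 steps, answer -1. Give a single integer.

Step 1: max=5, min=19/4, spread=1/4
  -> spread < 1/2 first at step 1
Step 2: max=5, min=239/50, spread=11/50
Step 3: max=5, min=11633/2400, spread=367/2400
Step 4: max=2987/600, min=52429/10800, spread=1337/10800
Step 5: max=89531/18000, min=1578331/324000, spread=33227/324000
Step 6: max=535951/108000, min=47385673/9720000, spread=849917/9720000
Step 7: max=8031467/1620000, min=1424285653/291600000, spread=21378407/291600000
Step 8: max=2406311657/486000000, min=42773537629/8748000000, spread=540072197/8748000000

Answer: 1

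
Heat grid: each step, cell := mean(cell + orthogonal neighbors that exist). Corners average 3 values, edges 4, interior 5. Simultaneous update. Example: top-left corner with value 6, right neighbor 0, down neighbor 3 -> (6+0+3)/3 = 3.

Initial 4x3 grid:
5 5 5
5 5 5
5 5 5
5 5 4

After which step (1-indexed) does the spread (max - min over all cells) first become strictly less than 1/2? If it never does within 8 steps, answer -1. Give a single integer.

Answer: 1

Derivation:
Step 1: max=5, min=14/3, spread=1/3
  -> spread < 1/2 first at step 1
Step 2: max=5, min=85/18, spread=5/18
Step 3: max=5, min=1039/216, spread=41/216
Step 4: max=5, min=125383/25920, spread=4217/25920
Step 5: max=35921/7200, min=7566851/1555200, spread=38417/311040
Step 6: max=717403/144000, min=455359789/93312000, spread=1903471/18662400
Step 7: max=21484241/4320000, min=27392610911/5598720000, spread=18038617/223948800
Step 8: max=1931073241/388800000, min=1646347817149/335923200000, spread=883978523/13436928000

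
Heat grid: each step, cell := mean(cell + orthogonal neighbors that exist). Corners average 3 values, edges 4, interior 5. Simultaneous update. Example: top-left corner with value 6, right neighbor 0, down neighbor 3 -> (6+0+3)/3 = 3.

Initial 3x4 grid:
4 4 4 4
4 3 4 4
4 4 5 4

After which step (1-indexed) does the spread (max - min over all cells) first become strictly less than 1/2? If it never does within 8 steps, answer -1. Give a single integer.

Answer: 2

Derivation:
Step 1: max=13/3, min=15/4, spread=7/12
Step 2: max=151/36, min=23/6, spread=13/36
  -> spread < 1/2 first at step 2
Step 3: max=1789/432, min=1393/360, spread=587/2160
Step 4: max=265763/64800, min=167377/43200, spread=5879/25920
Step 5: max=1978649/486000, min=10098293/2592000, spread=272701/1555200
Step 6: max=472617349/116640000, min=607982107/155520000, spread=2660923/18662400
Step 7: max=28245724991/6998400000, min=36605721713/9331200000, spread=126629393/1119744000
Step 8: max=1689979212769/419904000000, min=2201982750067/559872000000, spread=1231748807/13436928000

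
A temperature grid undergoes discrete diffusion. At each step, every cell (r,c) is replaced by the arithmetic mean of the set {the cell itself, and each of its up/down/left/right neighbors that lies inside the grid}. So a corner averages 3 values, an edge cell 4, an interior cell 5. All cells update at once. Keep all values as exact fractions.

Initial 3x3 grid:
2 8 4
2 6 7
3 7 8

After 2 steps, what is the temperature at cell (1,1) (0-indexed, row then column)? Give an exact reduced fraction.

Step 1: cell (1,1) = 6
Step 2: cell (1,1) = 53/10
Full grid after step 2:
  49/12 16/3 211/36
  69/16 53/10 311/48
  53/12 35/6 235/36

Answer: 53/10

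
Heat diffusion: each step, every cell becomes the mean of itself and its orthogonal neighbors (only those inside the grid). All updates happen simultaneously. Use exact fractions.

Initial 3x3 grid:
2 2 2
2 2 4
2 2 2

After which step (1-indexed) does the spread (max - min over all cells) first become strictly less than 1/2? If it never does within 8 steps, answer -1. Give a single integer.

Answer: 3

Derivation:
Step 1: max=8/3, min=2, spread=2/3
Step 2: max=307/120, min=2, spread=67/120
Step 3: max=2597/1080, min=207/100, spread=1807/5400
  -> spread < 1/2 first at step 3
Step 4: max=1021963/432000, min=5761/2700, spread=33401/144000
Step 5: max=9005933/3888000, min=583391/270000, spread=3025513/19440000
Step 6: max=3575326867/1555200000, min=31555949/14400000, spread=53531/497664
Step 7: max=212656925849/93312000000, min=8567116051/3888000000, spread=450953/5971968
Step 8: max=12706343560603/5598720000000, min=1034128610519/466560000000, spread=3799043/71663616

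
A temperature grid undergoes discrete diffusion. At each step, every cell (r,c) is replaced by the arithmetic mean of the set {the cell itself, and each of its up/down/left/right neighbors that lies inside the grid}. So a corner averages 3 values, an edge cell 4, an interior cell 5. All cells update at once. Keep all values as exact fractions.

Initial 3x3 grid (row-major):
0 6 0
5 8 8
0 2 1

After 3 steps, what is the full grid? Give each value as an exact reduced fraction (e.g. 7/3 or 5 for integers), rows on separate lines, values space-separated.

Answer: 8383/2160 28673/7200 9463/2160
5569/1600 24377/6000 58321/14400
458/135 16657/4800 1061/270

Derivation:
After step 1:
  11/3 7/2 14/3
  13/4 29/5 17/4
  7/3 11/4 11/3
After step 2:
  125/36 529/120 149/36
  301/80 391/100 1103/240
  25/9 291/80 32/9
After step 3:
  8383/2160 28673/7200 9463/2160
  5569/1600 24377/6000 58321/14400
  458/135 16657/4800 1061/270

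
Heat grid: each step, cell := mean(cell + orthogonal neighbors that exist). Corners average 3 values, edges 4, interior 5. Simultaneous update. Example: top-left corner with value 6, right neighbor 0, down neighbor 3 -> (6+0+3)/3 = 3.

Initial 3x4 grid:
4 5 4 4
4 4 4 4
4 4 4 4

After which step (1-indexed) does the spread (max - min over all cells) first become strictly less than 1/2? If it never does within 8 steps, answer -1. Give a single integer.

Step 1: max=13/3, min=4, spread=1/3
  -> spread < 1/2 first at step 1
Step 2: max=511/120, min=4, spread=31/120
Step 3: max=4531/1080, min=4, spread=211/1080
Step 4: max=448897/108000, min=7247/1800, spread=14077/108000
Step 5: max=4028407/972000, min=435683/108000, spread=5363/48600
Step 6: max=120380809/29160000, min=242869/60000, spread=93859/1166400
Step 7: max=7208674481/1749600000, min=394136467/97200000, spread=4568723/69984000
Step 8: max=431684435629/104976000000, min=11845618889/2916000000, spread=8387449/167961600

Answer: 1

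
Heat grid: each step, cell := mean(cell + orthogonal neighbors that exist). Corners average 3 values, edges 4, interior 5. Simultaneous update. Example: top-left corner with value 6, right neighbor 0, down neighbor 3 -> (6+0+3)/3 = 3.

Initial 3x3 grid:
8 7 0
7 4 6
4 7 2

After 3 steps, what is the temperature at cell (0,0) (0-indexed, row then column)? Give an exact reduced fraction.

Answer: 6451/1080

Derivation:
Step 1: cell (0,0) = 22/3
Step 2: cell (0,0) = 107/18
Step 3: cell (0,0) = 6451/1080
Full grid after step 3:
  6451/1080 73499/14400 10307/2160
  80599/14400 32113/6000 15781/3600
  1021/180 23483/4800 3379/720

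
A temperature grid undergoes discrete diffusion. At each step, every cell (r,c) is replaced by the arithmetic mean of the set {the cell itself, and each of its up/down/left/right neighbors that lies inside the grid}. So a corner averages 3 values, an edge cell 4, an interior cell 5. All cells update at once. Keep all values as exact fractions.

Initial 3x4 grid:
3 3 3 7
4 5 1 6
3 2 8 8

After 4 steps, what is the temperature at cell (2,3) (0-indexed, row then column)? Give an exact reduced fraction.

Answer: 168223/32400

Derivation:
Step 1: cell (2,3) = 22/3
Step 2: cell (2,3) = 211/36
Step 3: cell (2,3) = 12131/2160
Step 4: cell (2,3) = 168223/32400
Full grid after step 4:
  463237/129600 404551/108000 471631/108000 306821/64800
  3089753/864000 1433617/360000 101237/22500 2196659/432000
  164129/43200 293659/72000 1041137/216000 168223/32400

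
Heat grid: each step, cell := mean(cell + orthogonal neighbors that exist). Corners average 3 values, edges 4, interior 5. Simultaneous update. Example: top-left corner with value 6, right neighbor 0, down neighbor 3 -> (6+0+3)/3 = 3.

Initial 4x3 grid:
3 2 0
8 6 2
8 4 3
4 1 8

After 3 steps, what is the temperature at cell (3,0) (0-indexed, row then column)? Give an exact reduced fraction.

Answer: 5167/1080

Derivation:
Step 1: cell (3,0) = 13/3
Step 2: cell (3,0) = 175/36
Step 3: cell (3,0) = 5167/1080
Full grid after step 3:
  2321/540 50531/14400 6239/2160
  34283/7200 6121/1500 12079/3600
  36023/7200 13267/3000 793/200
  5167/1080 64561/14400 327/80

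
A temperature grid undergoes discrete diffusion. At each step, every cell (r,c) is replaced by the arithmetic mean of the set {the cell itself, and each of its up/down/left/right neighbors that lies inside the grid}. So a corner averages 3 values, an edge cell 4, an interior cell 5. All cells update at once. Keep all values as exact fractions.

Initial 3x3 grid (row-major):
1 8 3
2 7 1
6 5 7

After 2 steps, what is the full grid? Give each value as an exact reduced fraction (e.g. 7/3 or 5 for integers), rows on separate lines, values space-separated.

After step 1:
  11/3 19/4 4
  4 23/5 9/2
  13/3 25/4 13/3
After step 2:
  149/36 1021/240 53/12
  83/20 241/50 523/120
  175/36 1171/240 181/36

Answer: 149/36 1021/240 53/12
83/20 241/50 523/120
175/36 1171/240 181/36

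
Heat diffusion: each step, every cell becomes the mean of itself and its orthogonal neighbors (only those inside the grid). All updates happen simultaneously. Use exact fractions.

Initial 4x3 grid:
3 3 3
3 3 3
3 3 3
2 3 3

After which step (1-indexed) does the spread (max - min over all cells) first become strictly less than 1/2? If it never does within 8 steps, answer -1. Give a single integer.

Step 1: max=3, min=8/3, spread=1/3
  -> spread < 1/2 first at step 1
Step 2: max=3, min=49/18, spread=5/18
Step 3: max=3, min=607/216, spread=41/216
Step 4: max=3, min=73543/25920, spread=4217/25920
Step 5: max=21521/7200, min=4456451/1555200, spread=38417/311040
Step 6: max=429403/144000, min=268735789/93312000, spread=1903471/18662400
Step 7: max=12844241/4320000, min=16195170911/5598720000, spread=18038617/223948800
Step 8: max=1153473241/388800000, min=974501417149/335923200000, spread=883978523/13436928000

Answer: 1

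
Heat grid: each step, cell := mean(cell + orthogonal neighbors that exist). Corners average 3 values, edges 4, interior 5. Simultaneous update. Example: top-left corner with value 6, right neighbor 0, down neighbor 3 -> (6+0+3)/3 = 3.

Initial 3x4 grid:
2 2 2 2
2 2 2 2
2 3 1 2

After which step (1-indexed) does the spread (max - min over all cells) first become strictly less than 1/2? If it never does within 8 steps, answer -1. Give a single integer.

Answer: 2

Derivation:
Step 1: max=7/3, min=5/3, spread=2/3
Step 2: max=32/15, min=28/15, spread=4/15
  -> spread < 1/2 first at step 2
Step 3: max=287/135, min=253/135, spread=34/135
Step 4: max=22441/10800, min=20759/10800, spread=841/5400
Step 5: max=25097/12150, min=23503/12150, spread=797/6075
Step 6: max=15938393/7776000, min=15165607/7776000, spread=386393/3888000
Step 7: max=142780223/69984000, min=137155777/69984000, spread=2812223/34992000
Step 8: max=11384357629/5598720000, min=11010522371/5598720000, spread=186917629/2799360000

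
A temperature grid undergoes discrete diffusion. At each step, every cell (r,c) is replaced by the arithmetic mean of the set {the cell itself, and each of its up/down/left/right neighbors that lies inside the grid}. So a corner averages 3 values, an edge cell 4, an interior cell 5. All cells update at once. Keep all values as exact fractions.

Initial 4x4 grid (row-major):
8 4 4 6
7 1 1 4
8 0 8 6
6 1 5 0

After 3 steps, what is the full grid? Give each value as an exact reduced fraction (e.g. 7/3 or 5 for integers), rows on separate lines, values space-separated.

After step 1:
  19/3 17/4 15/4 14/3
  6 13/5 18/5 17/4
  21/4 18/5 4 9/2
  5 3 7/2 11/3
After step 2:
  199/36 127/30 61/15 38/9
  1211/240 401/100 91/25 1021/240
  397/80 369/100 96/25 197/48
  53/12 151/40 85/24 35/9
After step 3:
  10661/2160 8027/1800 7273/1800 9031/2160
  35183/7200 24743/6000 23773/6000 29197/7200
  3623/800 8111/2000 22579/6000 28957/7200
  3157/720 4627/1200 13541/3600 1661/432

Answer: 10661/2160 8027/1800 7273/1800 9031/2160
35183/7200 24743/6000 23773/6000 29197/7200
3623/800 8111/2000 22579/6000 28957/7200
3157/720 4627/1200 13541/3600 1661/432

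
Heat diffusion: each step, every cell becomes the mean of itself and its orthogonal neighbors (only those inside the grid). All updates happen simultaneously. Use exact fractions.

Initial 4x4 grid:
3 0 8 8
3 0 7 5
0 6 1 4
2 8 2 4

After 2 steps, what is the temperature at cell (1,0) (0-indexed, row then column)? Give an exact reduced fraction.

Step 1: cell (1,0) = 3/2
Step 2: cell (1,0) = 189/80
Full grid after step 2:
  25/12 137/40 197/40 25/4
  189/80 293/100 463/100 207/40
  127/48 349/100 369/100 101/24
  127/36 175/48 187/48 127/36

Answer: 189/80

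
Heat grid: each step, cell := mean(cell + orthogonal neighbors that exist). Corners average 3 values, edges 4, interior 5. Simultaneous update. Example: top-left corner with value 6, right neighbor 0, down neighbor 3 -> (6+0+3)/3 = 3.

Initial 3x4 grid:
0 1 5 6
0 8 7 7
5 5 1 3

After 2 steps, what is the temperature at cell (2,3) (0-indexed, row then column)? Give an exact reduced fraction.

Step 1: cell (2,3) = 11/3
Step 2: cell (2,3) = 161/36
Full grid after step 2:
  85/36 767/240 397/80 11/2
  667/240 213/50 243/50 1261/240
  34/9 977/240 1081/240 161/36

Answer: 161/36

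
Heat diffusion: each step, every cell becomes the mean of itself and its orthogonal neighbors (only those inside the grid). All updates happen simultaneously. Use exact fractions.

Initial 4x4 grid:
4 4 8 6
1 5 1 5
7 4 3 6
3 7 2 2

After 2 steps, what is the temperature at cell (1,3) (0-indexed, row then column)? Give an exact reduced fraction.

Answer: 577/120

Derivation:
Step 1: cell (1,3) = 9/2
Step 2: cell (1,3) = 577/120
Full grid after step 2:
  25/6 4 311/60 187/36
  7/2 221/50 397/100 577/120
  283/60 383/100 203/50 451/120
  161/36 551/120 421/120 65/18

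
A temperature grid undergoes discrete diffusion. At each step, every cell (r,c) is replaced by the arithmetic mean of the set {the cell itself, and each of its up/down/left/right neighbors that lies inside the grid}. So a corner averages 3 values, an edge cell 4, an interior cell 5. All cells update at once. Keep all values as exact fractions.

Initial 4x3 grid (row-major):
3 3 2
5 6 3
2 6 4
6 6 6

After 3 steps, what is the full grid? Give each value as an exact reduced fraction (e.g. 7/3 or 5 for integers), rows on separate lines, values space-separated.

After step 1:
  11/3 7/2 8/3
  4 23/5 15/4
  19/4 24/5 19/4
  14/3 6 16/3
After step 2:
  67/18 433/120 119/36
  1021/240 413/100 473/120
  1093/240 249/50 559/120
  185/36 26/5 193/36
After step 3:
  8341/2160 26579/7200 977/270
  29989/7200 25097/6000 902/225
  34069/7200 9409/2000 17047/3600
  10723/2160 517/100 5479/1080

Answer: 8341/2160 26579/7200 977/270
29989/7200 25097/6000 902/225
34069/7200 9409/2000 17047/3600
10723/2160 517/100 5479/1080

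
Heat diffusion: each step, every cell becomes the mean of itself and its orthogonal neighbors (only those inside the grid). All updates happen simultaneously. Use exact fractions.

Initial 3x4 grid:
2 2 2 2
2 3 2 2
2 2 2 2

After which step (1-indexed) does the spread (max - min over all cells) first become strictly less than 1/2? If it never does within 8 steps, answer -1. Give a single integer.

Answer: 1

Derivation:
Step 1: max=9/4, min=2, spread=1/4
  -> spread < 1/2 first at step 1
Step 2: max=223/100, min=2, spread=23/100
Step 3: max=10411/4800, min=813/400, spread=131/960
Step 4: max=92951/43200, min=14791/7200, spread=841/8640
Step 5: max=37102051/17280000, min=2973373/1440000, spread=56863/691200
Step 6: max=332574341/155520000, min=26909543/12960000, spread=386393/6220800
Step 7: max=132809723131/62208000000, min=10788358813/5184000000, spread=26795339/497664000
Step 8: max=7948775714129/3732480000000, min=649166149667/311040000000, spread=254051069/5971968000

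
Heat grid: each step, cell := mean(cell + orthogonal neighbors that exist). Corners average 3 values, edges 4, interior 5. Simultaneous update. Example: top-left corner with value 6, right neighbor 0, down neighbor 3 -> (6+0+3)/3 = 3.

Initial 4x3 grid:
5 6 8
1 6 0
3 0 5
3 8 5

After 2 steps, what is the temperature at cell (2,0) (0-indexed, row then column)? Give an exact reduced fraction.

Answer: 437/120

Derivation:
Step 1: cell (2,0) = 7/4
Step 2: cell (2,0) = 437/120
Full grid after step 2:
  14/3 1051/240 47/9
  121/40 87/20 871/240
  437/120 61/20 353/80
  125/36 143/30 25/6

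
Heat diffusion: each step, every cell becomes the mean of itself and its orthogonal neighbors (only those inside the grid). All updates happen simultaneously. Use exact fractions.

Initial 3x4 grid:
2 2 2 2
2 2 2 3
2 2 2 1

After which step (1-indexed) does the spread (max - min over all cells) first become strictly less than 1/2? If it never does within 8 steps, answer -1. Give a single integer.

Answer: 2

Derivation:
Step 1: max=7/3, min=7/4, spread=7/12
Step 2: max=32/15, min=23/12, spread=13/60
  -> spread < 1/2 first at step 2
Step 3: max=287/135, min=4699/2400, spread=3629/21600
Step 4: max=67201/32400, min=47531/24000, spread=60683/648000
Step 5: max=2009947/972000, min=429811/216000, spread=30319/388800
Step 6: max=119640953/58320000, min=12950767/6480000, spread=61681/1166400
Step 7: max=3579747701/1749600000, min=388969639/194400000, spread=1580419/34992000
Step 8: max=214085917609/104976000000, min=23395225901/11664000000, spread=7057769/209952000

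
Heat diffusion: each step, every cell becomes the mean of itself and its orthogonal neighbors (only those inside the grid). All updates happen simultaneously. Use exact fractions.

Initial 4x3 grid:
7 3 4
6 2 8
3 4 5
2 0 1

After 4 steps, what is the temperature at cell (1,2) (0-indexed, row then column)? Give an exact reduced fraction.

Step 1: cell (1,2) = 19/4
Step 2: cell (1,2) = 377/80
Step 3: cell (1,2) = 10163/2400
Step 4: cell (1,2) = 303211/72000
Full grid after step 4:
  286439/64800 244907/54000 32221/7200
  889133/216000 368227/90000 303211/72000
  719653/216000 1243583/360000 250051/72000
  371843/129600 2430517/864000 130381/43200

Answer: 303211/72000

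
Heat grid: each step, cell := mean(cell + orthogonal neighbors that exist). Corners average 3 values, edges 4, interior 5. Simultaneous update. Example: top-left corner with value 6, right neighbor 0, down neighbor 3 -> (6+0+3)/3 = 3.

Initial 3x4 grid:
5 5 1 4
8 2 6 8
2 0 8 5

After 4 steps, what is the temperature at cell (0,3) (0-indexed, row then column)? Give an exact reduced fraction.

Answer: 625099/129600

Derivation:
Step 1: cell (0,3) = 13/3
Step 2: cell (0,3) = 169/36
Step 3: cell (0,3) = 517/108
Step 4: cell (0,3) = 625099/129600
Full grid after step 4:
  183983/43200 313573/72000 980999/216000 625099/129600
  3614291/864000 1534729/360000 1687279/360000 4335461/864000
  522349/129600 922469/216000 113861/24000 24737/4800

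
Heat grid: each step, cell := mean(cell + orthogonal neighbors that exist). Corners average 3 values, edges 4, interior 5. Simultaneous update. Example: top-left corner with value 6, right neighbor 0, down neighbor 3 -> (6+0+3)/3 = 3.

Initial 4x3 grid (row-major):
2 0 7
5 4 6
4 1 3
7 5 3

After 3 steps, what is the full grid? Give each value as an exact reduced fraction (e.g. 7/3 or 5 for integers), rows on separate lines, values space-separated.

After step 1:
  7/3 13/4 13/3
  15/4 16/5 5
  17/4 17/5 13/4
  16/3 4 11/3
After step 2:
  28/9 787/240 151/36
  203/60 93/25 947/240
  251/60 181/50 919/240
  163/36 41/10 131/36
After step 3:
  7037/2160 51497/14400 4111/1080
  6479/1800 10769/3000 28241/7200
  14143/3600 7781/2000 27061/7200
  1153/270 2383/600 8329/2160

Answer: 7037/2160 51497/14400 4111/1080
6479/1800 10769/3000 28241/7200
14143/3600 7781/2000 27061/7200
1153/270 2383/600 8329/2160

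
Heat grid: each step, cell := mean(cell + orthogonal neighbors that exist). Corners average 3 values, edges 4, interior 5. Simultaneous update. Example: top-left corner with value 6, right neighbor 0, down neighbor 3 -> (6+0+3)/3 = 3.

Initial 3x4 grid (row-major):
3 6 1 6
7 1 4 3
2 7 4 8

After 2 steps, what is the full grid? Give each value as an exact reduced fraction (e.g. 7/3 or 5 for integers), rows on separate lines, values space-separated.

After step 1:
  16/3 11/4 17/4 10/3
  13/4 5 13/5 21/4
  16/3 7/2 23/4 5
After step 2:
  34/9 13/3 97/30 77/18
  227/48 171/50 457/100 971/240
  145/36 235/48 337/80 16/3

Answer: 34/9 13/3 97/30 77/18
227/48 171/50 457/100 971/240
145/36 235/48 337/80 16/3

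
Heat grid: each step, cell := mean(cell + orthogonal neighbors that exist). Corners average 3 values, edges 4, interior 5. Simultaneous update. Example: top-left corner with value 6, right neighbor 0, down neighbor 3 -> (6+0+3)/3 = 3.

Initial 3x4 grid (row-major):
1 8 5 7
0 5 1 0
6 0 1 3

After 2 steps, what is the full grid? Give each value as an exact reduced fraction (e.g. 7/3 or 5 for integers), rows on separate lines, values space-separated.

After step 1:
  3 19/4 21/4 4
  3 14/5 12/5 11/4
  2 3 5/4 4/3
After step 2:
  43/12 79/20 41/10 4
  27/10 319/100 289/100 629/240
  8/3 181/80 479/240 16/9

Answer: 43/12 79/20 41/10 4
27/10 319/100 289/100 629/240
8/3 181/80 479/240 16/9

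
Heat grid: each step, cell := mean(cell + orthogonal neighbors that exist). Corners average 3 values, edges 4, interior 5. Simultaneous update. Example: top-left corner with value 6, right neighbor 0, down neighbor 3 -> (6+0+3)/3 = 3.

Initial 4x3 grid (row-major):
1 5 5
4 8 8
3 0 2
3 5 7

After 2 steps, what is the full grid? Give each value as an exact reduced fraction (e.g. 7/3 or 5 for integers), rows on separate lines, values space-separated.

Answer: 145/36 229/48 11/2
89/24 231/50 21/4
413/120 191/50 137/30
119/36 941/240 38/9

Derivation:
After step 1:
  10/3 19/4 6
  4 5 23/4
  5/2 18/5 17/4
  11/3 15/4 14/3
After step 2:
  145/36 229/48 11/2
  89/24 231/50 21/4
  413/120 191/50 137/30
  119/36 941/240 38/9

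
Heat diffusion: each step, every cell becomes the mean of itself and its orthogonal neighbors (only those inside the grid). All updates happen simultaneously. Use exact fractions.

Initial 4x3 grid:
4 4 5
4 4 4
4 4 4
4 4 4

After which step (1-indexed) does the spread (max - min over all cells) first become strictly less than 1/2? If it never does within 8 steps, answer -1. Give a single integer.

Step 1: max=13/3, min=4, spread=1/3
  -> spread < 1/2 first at step 1
Step 2: max=77/18, min=4, spread=5/18
Step 3: max=905/216, min=4, spread=41/216
Step 4: max=107897/25920, min=4, spread=4217/25920
Step 5: max=6429949/1555200, min=28879/7200, spread=38417/311040
Step 6: max=384448211/93312000, min=578597/144000, spread=1903471/18662400
Step 7: max=22995869089/5598720000, min=17395759/4320000, spread=18038617/223948800
Step 8: max=1376960982851/335923200000, min=1568126759/388800000, spread=883978523/13436928000

Answer: 1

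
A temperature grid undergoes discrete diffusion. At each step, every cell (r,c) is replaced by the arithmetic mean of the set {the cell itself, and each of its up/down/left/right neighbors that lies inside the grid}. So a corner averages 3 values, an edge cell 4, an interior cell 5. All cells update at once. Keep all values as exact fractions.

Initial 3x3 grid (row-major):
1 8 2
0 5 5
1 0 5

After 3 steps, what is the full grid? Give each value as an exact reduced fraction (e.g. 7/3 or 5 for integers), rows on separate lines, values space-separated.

Answer: 719/240 4351/1200 989/240
35887/14400 19069/6000 54637/14400
2263/1080 38987/14400 1799/540

Derivation:
After step 1:
  3 4 5
  7/4 18/5 17/4
  1/3 11/4 10/3
After step 2:
  35/12 39/10 53/12
  521/240 327/100 971/240
  29/18 601/240 31/9
After step 3:
  719/240 4351/1200 989/240
  35887/14400 19069/6000 54637/14400
  2263/1080 38987/14400 1799/540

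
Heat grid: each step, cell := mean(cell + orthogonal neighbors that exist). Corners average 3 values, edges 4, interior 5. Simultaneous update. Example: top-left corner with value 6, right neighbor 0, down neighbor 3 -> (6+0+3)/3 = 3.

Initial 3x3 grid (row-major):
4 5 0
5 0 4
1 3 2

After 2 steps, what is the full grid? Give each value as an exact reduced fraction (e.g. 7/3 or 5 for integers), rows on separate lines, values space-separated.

After step 1:
  14/3 9/4 3
  5/2 17/5 3/2
  3 3/2 3
After step 2:
  113/36 799/240 9/4
  407/120 223/100 109/40
  7/3 109/40 2

Answer: 113/36 799/240 9/4
407/120 223/100 109/40
7/3 109/40 2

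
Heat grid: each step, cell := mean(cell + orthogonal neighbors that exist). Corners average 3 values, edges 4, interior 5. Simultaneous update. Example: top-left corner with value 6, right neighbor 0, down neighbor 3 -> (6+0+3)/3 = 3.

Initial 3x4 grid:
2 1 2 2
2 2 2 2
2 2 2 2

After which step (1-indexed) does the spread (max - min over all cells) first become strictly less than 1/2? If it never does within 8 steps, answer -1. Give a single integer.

Step 1: max=2, min=5/3, spread=1/3
  -> spread < 1/2 first at step 1
Step 2: max=2, min=209/120, spread=31/120
Step 3: max=2, min=1949/1080, spread=211/1080
Step 4: max=3553/1800, min=199103/108000, spread=14077/108000
Step 5: max=212317/108000, min=1803593/972000, spread=5363/48600
Step 6: max=117131/60000, min=54579191/29160000, spread=93859/1166400
Step 7: max=189063533/97200000, min=3288925519/1749600000, spread=4568723/69984000
Step 8: max=5650381111/2916000000, min=198171564371/104976000000, spread=8387449/167961600

Answer: 1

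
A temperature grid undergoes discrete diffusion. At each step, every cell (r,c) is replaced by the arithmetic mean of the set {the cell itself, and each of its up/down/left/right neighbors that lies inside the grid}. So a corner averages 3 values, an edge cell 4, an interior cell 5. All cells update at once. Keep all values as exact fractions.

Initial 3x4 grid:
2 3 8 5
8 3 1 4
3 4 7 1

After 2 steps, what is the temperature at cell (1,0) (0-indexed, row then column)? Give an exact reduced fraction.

Answer: 257/60

Derivation:
Step 1: cell (1,0) = 4
Step 2: cell (1,0) = 257/60
Full grid after step 2:
  37/9 983/240 1111/240 38/9
  257/60 413/100 373/100 1021/240
  53/12 163/40 161/40 10/3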